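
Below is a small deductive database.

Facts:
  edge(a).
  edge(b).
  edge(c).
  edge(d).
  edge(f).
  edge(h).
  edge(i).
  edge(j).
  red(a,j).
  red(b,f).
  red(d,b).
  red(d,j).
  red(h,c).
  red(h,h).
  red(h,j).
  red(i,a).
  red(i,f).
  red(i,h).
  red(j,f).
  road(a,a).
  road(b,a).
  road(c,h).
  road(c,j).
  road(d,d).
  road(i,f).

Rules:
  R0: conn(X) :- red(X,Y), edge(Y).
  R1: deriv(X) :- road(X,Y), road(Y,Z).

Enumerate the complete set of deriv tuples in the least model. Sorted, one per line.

round 1: derive deriv(a) via R1 from road(a,a), road(a,a)
round 1: derive deriv(b) via R1 from road(b,a), road(a,a)
round 1: derive deriv(d) via R1 from road(d,d), road(d,d)

deriv(a)
deriv(b)
deriv(d)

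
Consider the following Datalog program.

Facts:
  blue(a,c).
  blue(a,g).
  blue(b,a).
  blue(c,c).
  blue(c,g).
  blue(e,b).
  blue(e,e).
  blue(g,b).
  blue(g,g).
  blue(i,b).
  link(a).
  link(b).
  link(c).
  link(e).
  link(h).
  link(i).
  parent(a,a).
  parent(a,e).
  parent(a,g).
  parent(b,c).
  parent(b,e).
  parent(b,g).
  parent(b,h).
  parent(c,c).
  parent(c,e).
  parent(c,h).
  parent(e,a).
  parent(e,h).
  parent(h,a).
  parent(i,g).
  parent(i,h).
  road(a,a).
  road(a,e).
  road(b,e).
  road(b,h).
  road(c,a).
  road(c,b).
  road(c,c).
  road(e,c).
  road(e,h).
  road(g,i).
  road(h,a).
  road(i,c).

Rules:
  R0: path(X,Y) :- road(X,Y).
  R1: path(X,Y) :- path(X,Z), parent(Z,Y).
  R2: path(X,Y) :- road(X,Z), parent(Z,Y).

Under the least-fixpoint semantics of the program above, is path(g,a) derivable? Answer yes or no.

round 1: derive path(a,a) via R0 from road(a,a)
round 1: derive path(a,e) via R0 from road(a,e)
round 1: derive path(b,e) via R0 from road(b,e)
round 1: derive path(b,h) via R0 from road(b,h)
round 1: derive path(c,a) via R0 from road(c,a)
round 1: derive path(c,b) via R0 from road(c,b)
round 1: derive path(c,c) via R0 from road(c,c)
round 1: derive path(e,c) via R0 from road(e,c)
round 1: derive path(e,h) via R0 from road(e,h)
round 1: derive path(g,i) via R0 from road(g,i)
round 1: derive path(h,a) via R0 from road(h,a)
round 1: derive path(i,c) via R0 from road(i,c)
round 1: derive path(a,g) via R2 from road(a,a), parent(a,g)
round 1: derive path(a,h) via R2 from road(a,e), parent(e,h)
round 1: derive path(b,a) via R2 from road(b,e), parent(e,a)
round 1: derive path(c,e) via R2 from road(c,a), parent(a,e)
round 1: derive path(c,g) via R2 from road(c,a), parent(a,g)
round 1: derive path(c,h) via R2 from road(c,b), parent(b,h)
round 1: derive path(e,a) via R2 from road(e,h), parent(h,a)
round 1: derive path(e,e) via R2 from road(e,c), parent(c,e)
round 1: derive path(g,g) via R2 from road(g,i), parent(i,g)
round 1: derive path(g,h) via R2 from road(g,i), parent(i,h)
round 1: derive path(h,e) via R2 from road(h,a), parent(a,e)
round 1: derive path(h,g) via R2 from road(h,a), parent(a,g)
round 1: derive path(i,e) via R2 from road(i,c), parent(c,e)
round 1: derive path(i,h) via R2 from road(i,c), parent(c,h)
round 2: derive path(b,g) via R1 from path(b,a), parent(a,g)
round 2: derive path(e,g) via R1 from path(e,a), parent(a,g)
round 2: derive path(g,a) via R1 from path(g,h), parent(h,a)
round 2: derive path(h,h) via R1 from path(h,e), parent(e,h)
round 2: derive path(i,a) via R1 from path(i,e), parent(e,a)
round 3: derive path(g,e) via R1 from path(g,a), parent(a,e)
round 3: derive path(i,g) via R1 from path(i,a), parent(a,g)

yes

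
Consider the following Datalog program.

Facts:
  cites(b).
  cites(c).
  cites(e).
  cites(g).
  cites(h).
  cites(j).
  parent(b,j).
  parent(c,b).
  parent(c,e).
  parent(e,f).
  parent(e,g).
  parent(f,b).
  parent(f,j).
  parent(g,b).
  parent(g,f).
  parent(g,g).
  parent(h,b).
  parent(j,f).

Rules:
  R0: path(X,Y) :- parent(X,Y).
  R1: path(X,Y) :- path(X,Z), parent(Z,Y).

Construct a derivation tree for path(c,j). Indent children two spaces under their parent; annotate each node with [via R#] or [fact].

path(c,j)  [via R1]
  path(c,b)  [via R0]
    parent(c,b)  [fact]
  parent(b,j)  [fact]

round 1: derive path(b,j) via R0 from parent(b,j)
round 1: derive path(c,b) via R0 from parent(c,b)
round 1: derive path(c,e) via R0 from parent(c,e)
round 1: derive path(e,f) via R0 from parent(e,f)
round 1: derive path(e,g) via R0 from parent(e,g)
round 1: derive path(f,b) via R0 from parent(f,b)
round 1: derive path(f,j) via R0 from parent(f,j)
round 1: derive path(g,b) via R0 from parent(g,b)
round 1: derive path(g,f) via R0 from parent(g,f)
round 1: derive path(g,g) via R0 from parent(g,g)
round 1: derive path(h,b) via R0 from parent(h,b)
round 1: derive path(j,f) via R0 from parent(j,f)
round 2: derive path(b,f) via R1 from path(b,j), parent(j,f)
round 2: derive path(c,f) via R1 from path(c,e), parent(e,f)
round 2: derive path(c,g) via R1 from path(c,e), parent(e,g)
round 2: derive path(c,j) via R1 from path(c,b), parent(b,j)
round 2: derive path(e,b) via R1 from path(e,f), parent(f,b)
round 2: derive path(e,j) via R1 from path(e,f), parent(f,j)
round 2: derive path(f,f) via R1 from path(f,j), parent(j,f)
round 2: derive path(g,j) via R1 from path(g,b), parent(b,j)
round 2: derive path(h,j) via R1 from path(h,b), parent(b,j)
round 2: derive path(j,b) via R1 from path(j,f), parent(f,b)
round 2: derive path(j,j) via R1 from path(j,f), parent(f,j)
round 3: derive path(b,b) via R1 from path(b,f), parent(f,b)
round 3: derive path(h,f) via R1 from path(h,j), parent(j,f)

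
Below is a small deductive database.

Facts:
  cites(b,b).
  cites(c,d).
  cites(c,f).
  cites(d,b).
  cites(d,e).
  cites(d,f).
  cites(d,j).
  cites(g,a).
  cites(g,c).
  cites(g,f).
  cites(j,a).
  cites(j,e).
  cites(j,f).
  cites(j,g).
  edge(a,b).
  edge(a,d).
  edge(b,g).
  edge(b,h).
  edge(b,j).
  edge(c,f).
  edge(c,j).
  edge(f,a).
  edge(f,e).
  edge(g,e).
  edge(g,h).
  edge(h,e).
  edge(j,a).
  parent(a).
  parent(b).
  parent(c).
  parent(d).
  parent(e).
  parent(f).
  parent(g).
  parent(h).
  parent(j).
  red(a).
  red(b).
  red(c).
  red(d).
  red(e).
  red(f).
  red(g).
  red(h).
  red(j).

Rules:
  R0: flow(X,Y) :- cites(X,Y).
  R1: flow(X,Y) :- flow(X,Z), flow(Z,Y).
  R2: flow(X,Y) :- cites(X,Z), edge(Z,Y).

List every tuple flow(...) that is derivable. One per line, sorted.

flow(b,a)
flow(b,b)
flow(b,c)
flow(b,d)
flow(b,e)
flow(b,f)
flow(b,g)
flow(b,h)
flow(b,j)
flow(c,a)
flow(c,b)
flow(c,c)
flow(c,d)
flow(c,e)
flow(c,f)
flow(c,g)
flow(c,h)
flow(c,j)
flow(d,a)
flow(d,b)
flow(d,c)
flow(d,d)
flow(d,e)
flow(d,f)
flow(d,g)
flow(d,h)
flow(d,j)
flow(g,a)
flow(g,b)
flow(g,c)
flow(g,d)
flow(g,e)
flow(g,f)
flow(g,g)
flow(g,h)
flow(g,j)
flow(j,a)
flow(j,b)
flow(j,c)
flow(j,d)
flow(j,e)
flow(j,f)
flow(j,g)
flow(j,h)
flow(j,j)

round 1: derive flow(b,b) via R0 from cites(b,b)
round 1: derive flow(c,d) via R0 from cites(c,d)
round 1: derive flow(c,f) via R0 from cites(c,f)
round 1: derive flow(d,b) via R0 from cites(d,b)
round 1: derive flow(d,e) via R0 from cites(d,e)
round 1: derive flow(d,f) via R0 from cites(d,f)
round 1: derive flow(d,j) via R0 from cites(d,j)
round 1: derive flow(g,a) via R0 from cites(g,a)
round 1: derive flow(g,c) via R0 from cites(g,c)
round 1: derive flow(g,f) via R0 from cites(g,f)
round 1: derive flow(j,a) via R0 from cites(j,a)
round 1: derive flow(j,e) via R0 from cites(j,e)
round 1: derive flow(j,f) via R0 from cites(j,f)
round 1: derive flow(j,g) via R0 from cites(j,g)
round 1: derive flow(b,g) via R2 from cites(b,b), edge(b,g)
round 1: derive flow(b,h) via R2 from cites(b,b), edge(b,h)
round 1: derive flow(b,j) via R2 from cites(b,b), edge(b,j)
round 1: derive flow(c,a) via R2 from cites(c,f), edge(f,a)
round 1: derive flow(c,e) via R2 from cites(c,f), edge(f,e)
round 1: derive flow(d,a) via R2 from cites(d,f), edge(f,a)
round 1: derive flow(d,g) via R2 from cites(d,b), edge(b,g)
round 1: derive flow(d,h) via R2 from cites(d,b), edge(b,h)
round 1: derive flow(g,b) via R2 from cites(g,a), edge(a,b)
round 1: derive flow(g,d) via R2 from cites(g,a), edge(a,d)
round 1: derive flow(g,e) via R2 from cites(g,f), edge(f,e)
round 1: derive flow(g,j) via R2 from cites(g,c), edge(c,j)
round 1: derive flow(j,b) via R2 from cites(j,a), edge(a,b)
round 1: derive flow(j,d) via R2 from cites(j,a), edge(a,d)
round 1: derive flow(j,h) via R2 from cites(j,g), edge(g,h)
round 2: derive flow(b,a) via R1 from flow(b,g), flow(g,a)
round 2: derive flow(b,c) via R1 from flow(b,g), flow(g,c)
round 2: derive flow(b,d) via R1 from flow(b,g), flow(g,d)
round 2: derive flow(b,e) via R1 from flow(b,g), flow(g,e)
round 2: derive flow(b,f) via R1 from flow(b,g), flow(g,f)
round 2: derive flow(c,b) via R1 from flow(c,d), flow(d,b)
round 2: derive flow(c,g) via R1 from flow(c,d), flow(d,g)
round 2: derive flow(c,h) via R1 from flow(c,d), flow(d,h)
round 2: derive flow(c,j) via R1 from flow(c,d), flow(d,j)
round 2: derive flow(d,c) via R1 from flow(d,g), flow(g,c)
round 2: derive flow(d,d) via R1 from flow(d,g), flow(g,d)
round 2: derive flow(g,g) via R1 from flow(g,b), flow(b,g)
round 2: derive flow(g,h) via R1 from flow(g,b), flow(b,h)
round 2: derive flow(j,c) via R1 from flow(j,g), flow(g,c)
round 2: derive flow(j,j) via R1 from flow(j,b), flow(b,j)
round 3: derive flow(c,c) via R1 from flow(c,b), flow(b,c)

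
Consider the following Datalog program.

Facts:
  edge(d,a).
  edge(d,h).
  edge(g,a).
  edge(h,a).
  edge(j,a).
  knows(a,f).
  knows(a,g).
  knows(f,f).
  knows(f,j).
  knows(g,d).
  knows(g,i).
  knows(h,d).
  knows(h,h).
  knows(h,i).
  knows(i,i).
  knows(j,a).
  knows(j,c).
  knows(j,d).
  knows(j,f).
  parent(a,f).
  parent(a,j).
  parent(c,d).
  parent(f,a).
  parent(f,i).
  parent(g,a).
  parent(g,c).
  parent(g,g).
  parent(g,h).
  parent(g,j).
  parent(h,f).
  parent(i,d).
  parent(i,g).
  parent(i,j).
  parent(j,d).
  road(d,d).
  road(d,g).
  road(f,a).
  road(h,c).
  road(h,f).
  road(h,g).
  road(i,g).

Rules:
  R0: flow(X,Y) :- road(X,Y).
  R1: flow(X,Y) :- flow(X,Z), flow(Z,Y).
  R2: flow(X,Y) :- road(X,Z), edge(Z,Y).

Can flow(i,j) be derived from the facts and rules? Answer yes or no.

no

round 1: derive flow(d,d) via R0 from road(d,d)
round 1: derive flow(d,g) via R0 from road(d,g)
round 1: derive flow(f,a) via R0 from road(f,a)
round 1: derive flow(h,c) via R0 from road(h,c)
round 1: derive flow(h,f) via R0 from road(h,f)
round 1: derive flow(h,g) via R0 from road(h,g)
round 1: derive flow(i,g) via R0 from road(i,g)
round 1: derive flow(d,a) via R2 from road(d,d), edge(d,a)
round 1: derive flow(d,h) via R2 from road(d,d), edge(d,h)
round 1: derive flow(h,a) via R2 from road(h,g), edge(g,a)
round 1: derive flow(i,a) via R2 from road(i,g), edge(g,a)
round 2: derive flow(d,c) via R1 from flow(d,h), flow(h,c)
round 2: derive flow(d,f) via R1 from flow(d,h), flow(h,f)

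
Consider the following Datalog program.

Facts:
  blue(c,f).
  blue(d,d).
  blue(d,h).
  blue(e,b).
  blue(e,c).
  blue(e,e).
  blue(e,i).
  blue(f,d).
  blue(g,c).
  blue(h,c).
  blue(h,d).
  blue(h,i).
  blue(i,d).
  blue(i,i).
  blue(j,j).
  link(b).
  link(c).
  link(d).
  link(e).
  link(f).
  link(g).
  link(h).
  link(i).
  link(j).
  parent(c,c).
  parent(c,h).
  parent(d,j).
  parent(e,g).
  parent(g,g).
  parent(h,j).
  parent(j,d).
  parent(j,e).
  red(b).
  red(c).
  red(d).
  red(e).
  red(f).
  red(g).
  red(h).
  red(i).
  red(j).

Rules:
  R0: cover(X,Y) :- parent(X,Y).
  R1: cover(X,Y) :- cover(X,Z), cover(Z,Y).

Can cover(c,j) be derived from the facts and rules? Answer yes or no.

round 1: derive cover(c,c) via R0 from parent(c,c)
round 1: derive cover(c,h) via R0 from parent(c,h)
round 1: derive cover(d,j) via R0 from parent(d,j)
round 1: derive cover(e,g) via R0 from parent(e,g)
round 1: derive cover(g,g) via R0 from parent(g,g)
round 1: derive cover(h,j) via R0 from parent(h,j)
round 1: derive cover(j,d) via R0 from parent(j,d)
round 1: derive cover(j,e) via R0 from parent(j,e)
round 2: derive cover(c,j) via R1 from cover(c,h), cover(h,j)
round 2: derive cover(d,d) via R1 from cover(d,j), cover(j,d)
round 2: derive cover(d,e) via R1 from cover(d,j), cover(j,e)
round 2: derive cover(h,d) via R1 from cover(h,j), cover(j,d)
round 2: derive cover(h,e) via R1 from cover(h,j), cover(j,e)
round 2: derive cover(j,g) via R1 from cover(j,e), cover(e,g)
round 2: derive cover(j,j) via R1 from cover(j,d), cover(d,j)
round 3: derive cover(c,d) via R1 from cover(c,h), cover(h,d)
round 3: derive cover(c,e) via R1 from cover(c,h), cover(h,e)
round 3: derive cover(c,g) via R1 from cover(c,j), cover(j,g)
round 3: derive cover(d,g) via R1 from cover(d,e), cover(e,g)
round 3: derive cover(h,g) via R1 from cover(h,e), cover(e,g)

yes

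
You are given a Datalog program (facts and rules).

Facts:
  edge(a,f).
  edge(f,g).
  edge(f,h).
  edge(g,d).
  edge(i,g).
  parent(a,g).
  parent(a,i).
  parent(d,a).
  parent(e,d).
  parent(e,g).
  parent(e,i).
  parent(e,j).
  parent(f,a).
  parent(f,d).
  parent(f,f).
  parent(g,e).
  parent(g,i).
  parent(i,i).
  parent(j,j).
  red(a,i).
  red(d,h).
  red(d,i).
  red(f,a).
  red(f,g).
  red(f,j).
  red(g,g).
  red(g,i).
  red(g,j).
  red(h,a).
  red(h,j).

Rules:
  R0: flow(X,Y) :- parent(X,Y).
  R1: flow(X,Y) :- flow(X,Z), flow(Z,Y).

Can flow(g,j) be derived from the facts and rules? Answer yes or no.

yes

round 1: derive flow(a,g) via R0 from parent(a,g)
round 1: derive flow(a,i) via R0 from parent(a,i)
round 1: derive flow(d,a) via R0 from parent(d,a)
round 1: derive flow(e,d) via R0 from parent(e,d)
round 1: derive flow(e,g) via R0 from parent(e,g)
round 1: derive flow(e,i) via R0 from parent(e,i)
round 1: derive flow(e,j) via R0 from parent(e,j)
round 1: derive flow(f,a) via R0 from parent(f,a)
round 1: derive flow(f,d) via R0 from parent(f,d)
round 1: derive flow(f,f) via R0 from parent(f,f)
round 1: derive flow(g,e) via R0 from parent(g,e)
round 1: derive flow(g,i) via R0 from parent(g,i)
round 1: derive flow(i,i) via R0 from parent(i,i)
round 1: derive flow(j,j) via R0 from parent(j,j)
round 2: derive flow(a,e) via R1 from flow(a,g), flow(g,e)
round 2: derive flow(d,g) via R1 from flow(d,a), flow(a,g)
round 2: derive flow(d,i) via R1 from flow(d,a), flow(a,i)
round 2: derive flow(e,a) via R1 from flow(e,d), flow(d,a)
round 2: derive flow(e,e) via R1 from flow(e,g), flow(g,e)
round 2: derive flow(f,g) via R1 from flow(f,a), flow(a,g)
round 2: derive flow(f,i) via R1 from flow(f,a), flow(a,i)
round 2: derive flow(g,d) via R1 from flow(g,e), flow(e,d)
round 2: derive flow(g,g) via R1 from flow(g,e), flow(e,g)
round 2: derive flow(g,j) via R1 from flow(g,e), flow(e,j)
round 3: derive flow(a,a) via R1 from flow(a,e), flow(e,a)
round 3: derive flow(a,d) via R1 from flow(a,e), flow(e,d)
round 3: derive flow(a,j) via R1 from flow(a,e), flow(e,j)
round 3: derive flow(d,d) via R1 from flow(d,g), flow(g,d)
round 3: derive flow(d,e) via R1 from flow(d,a), flow(a,e)
round 3: derive flow(d,j) via R1 from flow(d,g), flow(g,j)
round 3: derive flow(f,e) via R1 from flow(f,a), flow(a,e)
round 3: derive flow(f,j) via R1 from flow(f,g), flow(g,j)
round 3: derive flow(g,a) via R1 from flow(g,d), flow(d,a)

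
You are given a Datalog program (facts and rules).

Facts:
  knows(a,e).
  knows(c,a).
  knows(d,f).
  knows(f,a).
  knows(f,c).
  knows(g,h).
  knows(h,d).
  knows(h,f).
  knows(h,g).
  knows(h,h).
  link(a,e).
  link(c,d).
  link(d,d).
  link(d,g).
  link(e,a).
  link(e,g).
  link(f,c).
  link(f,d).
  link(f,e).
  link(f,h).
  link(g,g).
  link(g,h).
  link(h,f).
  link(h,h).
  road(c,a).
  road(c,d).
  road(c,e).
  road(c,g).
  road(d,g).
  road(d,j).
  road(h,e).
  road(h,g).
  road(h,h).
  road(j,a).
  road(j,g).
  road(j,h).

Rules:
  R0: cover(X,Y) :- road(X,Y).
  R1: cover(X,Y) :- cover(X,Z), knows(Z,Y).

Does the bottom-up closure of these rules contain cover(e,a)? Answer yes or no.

no

round 1: derive cover(c,a) via R0 from road(c,a)
round 1: derive cover(c,d) via R0 from road(c,d)
round 1: derive cover(c,e) via R0 from road(c,e)
round 1: derive cover(c,g) via R0 from road(c,g)
round 1: derive cover(d,g) via R0 from road(d,g)
round 1: derive cover(d,j) via R0 from road(d,j)
round 1: derive cover(h,e) via R0 from road(h,e)
round 1: derive cover(h,g) via R0 from road(h,g)
round 1: derive cover(h,h) via R0 from road(h,h)
round 1: derive cover(j,a) via R0 from road(j,a)
round 1: derive cover(j,g) via R0 from road(j,g)
round 1: derive cover(j,h) via R0 from road(j,h)
round 2: derive cover(c,f) via R1 from cover(c,d), knows(d,f)
round 2: derive cover(c,h) via R1 from cover(c,g), knows(g,h)
round 2: derive cover(d,h) via R1 from cover(d,g), knows(g,h)
round 2: derive cover(h,d) via R1 from cover(h,h), knows(h,d)
round 2: derive cover(h,f) via R1 from cover(h,h), knows(h,f)
round 2: derive cover(j,d) via R1 from cover(j,h), knows(h,d)
round 2: derive cover(j,e) via R1 from cover(j,a), knows(a,e)
round 2: derive cover(j,f) via R1 from cover(j,h), knows(h,f)
round 3: derive cover(c,c) via R1 from cover(c,f), knows(f,c)
round 3: derive cover(d,d) via R1 from cover(d,h), knows(h,d)
round 3: derive cover(d,f) via R1 from cover(d,h), knows(h,f)
round 3: derive cover(h,a) via R1 from cover(h,f), knows(f,a)
round 3: derive cover(h,c) via R1 from cover(h,f), knows(f,c)
round 3: derive cover(j,c) via R1 from cover(j,f), knows(f,c)
round 4: derive cover(d,a) via R1 from cover(d,f), knows(f,a)
round 4: derive cover(d,c) via R1 from cover(d,f), knows(f,c)
round 5: derive cover(d,e) via R1 from cover(d,a), knows(a,e)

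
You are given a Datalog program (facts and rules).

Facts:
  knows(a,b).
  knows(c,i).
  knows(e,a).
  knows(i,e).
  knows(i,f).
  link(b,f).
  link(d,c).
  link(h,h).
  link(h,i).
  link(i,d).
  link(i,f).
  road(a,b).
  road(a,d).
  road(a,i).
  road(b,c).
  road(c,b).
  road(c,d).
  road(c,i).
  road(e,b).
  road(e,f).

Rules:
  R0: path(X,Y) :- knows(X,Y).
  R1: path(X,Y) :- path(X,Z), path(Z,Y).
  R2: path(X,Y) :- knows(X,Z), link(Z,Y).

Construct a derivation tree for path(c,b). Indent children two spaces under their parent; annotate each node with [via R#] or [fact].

round 1: derive path(a,b) via R0 from knows(a,b)
round 1: derive path(c,i) via R0 from knows(c,i)
round 1: derive path(e,a) via R0 from knows(e,a)
round 1: derive path(i,e) via R0 from knows(i,e)
round 1: derive path(i,f) via R0 from knows(i,f)
round 1: derive path(a,f) via R2 from knows(a,b), link(b,f)
round 1: derive path(c,d) via R2 from knows(c,i), link(i,d)
round 1: derive path(c,f) via R2 from knows(c,i), link(i,f)
round 2: derive path(c,e) via R1 from path(c,i), path(i,e)
round 2: derive path(e,b) via R1 from path(e,a), path(a,b)
round 2: derive path(e,f) via R1 from path(e,a), path(a,f)
round 2: derive path(i,a) via R1 from path(i,e), path(e,a)
round 3: derive path(c,a) via R1 from path(c,e), path(e,a)
round 3: derive path(c,b) via R1 from path(c,e), path(e,b)
round 3: derive path(i,b) via R1 from path(i,a), path(a,b)

path(c,b)  [via R1]
  path(c,e)  [via R1]
    path(c,i)  [via R0]
      knows(c,i)  [fact]
    path(i,e)  [via R0]
      knows(i,e)  [fact]
  path(e,b)  [via R1]
    path(e,a)  [via R0]
      knows(e,a)  [fact]
    path(a,b)  [via R0]
      knows(a,b)  [fact]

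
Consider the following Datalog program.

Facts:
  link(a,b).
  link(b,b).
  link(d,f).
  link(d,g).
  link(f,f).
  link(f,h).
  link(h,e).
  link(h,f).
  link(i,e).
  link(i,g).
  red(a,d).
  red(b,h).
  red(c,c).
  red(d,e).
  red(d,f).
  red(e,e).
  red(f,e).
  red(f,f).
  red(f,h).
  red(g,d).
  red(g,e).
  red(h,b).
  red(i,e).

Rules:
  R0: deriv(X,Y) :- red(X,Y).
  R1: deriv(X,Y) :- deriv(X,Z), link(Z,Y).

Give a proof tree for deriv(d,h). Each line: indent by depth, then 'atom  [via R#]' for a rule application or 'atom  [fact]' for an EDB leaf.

deriv(d,h)  [via R1]
  deriv(d,f)  [via R0]
    red(d,f)  [fact]
  link(f,h)  [fact]

round 1: derive deriv(a,d) via R0 from red(a,d)
round 1: derive deriv(b,h) via R0 from red(b,h)
round 1: derive deriv(c,c) via R0 from red(c,c)
round 1: derive deriv(d,e) via R0 from red(d,e)
round 1: derive deriv(d,f) via R0 from red(d,f)
round 1: derive deriv(e,e) via R0 from red(e,e)
round 1: derive deriv(f,e) via R0 from red(f,e)
round 1: derive deriv(f,f) via R0 from red(f,f)
round 1: derive deriv(f,h) via R0 from red(f,h)
round 1: derive deriv(g,d) via R0 from red(g,d)
round 1: derive deriv(g,e) via R0 from red(g,e)
round 1: derive deriv(h,b) via R0 from red(h,b)
round 1: derive deriv(i,e) via R0 from red(i,e)
round 2: derive deriv(a,f) via R1 from deriv(a,d), link(d,f)
round 2: derive deriv(a,g) via R1 from deriv(a,d), link(d,g)
round 2: derive deriv(b,e) via R1 from deriv(b,h), link(h,e)
round 2: derive deriv(b,f) via R1 from deriv(b,h), link(h,f)
round 2: derive deriv(d,h) via R1 from deriv(d,f), link(f,h)
round 2: derive deriv(g,f) via R1 from deriv(g,d), link(d,f)
round 2: derive deriv(g,g) via R1 from deriv(g,d), link(d,g)
round 3: derive deriv(a,h) via R1 from deriv(a,f), link(f,h)
round 3: derive deriv(g,h) via R1 from deriv(g,f), link(f,h)
round 4: derive deriv(a,e) via R1 from deriv(a,h), link(h,e)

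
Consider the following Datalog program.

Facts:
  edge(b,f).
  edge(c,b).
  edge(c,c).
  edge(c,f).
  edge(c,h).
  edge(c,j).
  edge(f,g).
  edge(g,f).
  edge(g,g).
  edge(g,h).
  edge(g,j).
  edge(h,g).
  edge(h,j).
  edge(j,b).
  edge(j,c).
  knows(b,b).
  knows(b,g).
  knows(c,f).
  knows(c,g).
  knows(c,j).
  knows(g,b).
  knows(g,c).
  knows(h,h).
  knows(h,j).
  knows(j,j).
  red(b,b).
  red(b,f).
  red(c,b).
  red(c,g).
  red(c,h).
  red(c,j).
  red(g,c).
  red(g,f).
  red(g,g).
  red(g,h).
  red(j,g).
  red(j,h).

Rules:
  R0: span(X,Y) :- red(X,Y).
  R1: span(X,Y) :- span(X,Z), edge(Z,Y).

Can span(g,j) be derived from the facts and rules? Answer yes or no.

yes

round 1: derive span(b,b) via R0 from red(b,b)
round 1: derive span(b,f) via R0 from red(b,f)
round 1: derive span(c,b) via R0 from red(c,b)
round 1: derive span(c,g) via R0 from red(c,g)
round 1: derive span(c,h) via R0 from red(c,h)
round 1: derive span(c,j) via R0 from red(c,j)
round 1: derive span(g,c) via R0 from red(g,c)
round 1: derive span(g,f) via R0 from red(g,f)
round 1: derive span(g,g) via R0 from red(g,g)
round 1: derive span(g,h) via R0 from red(g,h)
round 1: derive span(j,g) via R0 from red(j,g)
round 1: derive span(j,h) via R0 from red(j,h)
round 2: derive span(b,g) via R1 from span(b,f), edge(f,g)
round 2: derive span(c,c) via R1 from span(c,j), edge(j,c)
round 2: derive span(c,f) via R1 from span(c,b), edge(b,f)
round 2: derive span(g,b) via R1 from span(g,c), edge(c,b)
round 2: derive span(g,j) via R1 from span(g,c), edge(c,j)
round 2: derive span(j,f) via R1 from span(j,g), edge(g,f)
round 2: derive span(j,j) via R1 from span(j,g), edge(g,j)
round 3: derive span(b,h) via R1 from span(b,g), edge(g,h)
round 3: derive span(b,j) via R1 from span(b,g), edge(g,j)
round 3: derive span(j,b) via R1 from span(j,j), edge(j,b)
round 3: derive span(j,c) via R1 from span(j,j), edge(j,c)
round 4: derive span(b,c) via R1 from span(b,j), edge(j,c)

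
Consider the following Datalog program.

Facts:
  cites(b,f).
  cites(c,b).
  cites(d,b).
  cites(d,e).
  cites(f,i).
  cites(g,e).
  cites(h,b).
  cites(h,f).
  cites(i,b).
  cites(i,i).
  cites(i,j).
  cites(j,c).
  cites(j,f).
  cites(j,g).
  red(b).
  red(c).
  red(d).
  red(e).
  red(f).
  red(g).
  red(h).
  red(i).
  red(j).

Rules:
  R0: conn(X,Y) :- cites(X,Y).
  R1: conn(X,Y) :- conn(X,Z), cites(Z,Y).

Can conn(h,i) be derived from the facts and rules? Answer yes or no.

round 1: derive conn(b,f) via R0 from cites(b,f)
round 1: derive conn(c,b) via R0 from cites(c,b)
round 1: derive conn(d,b) via R0 from cites(d,b)
round 1: derive conn(d,e) via R0 from cites(d,e)
round 1: derive conn(f,i) via R0 from cites(f,i)
round 1: derive conn(g,e) via R0 from cites(g,e)
round 1: derive conn(h,b) via R0 from cites(h,b)
round 1: derive conn(h,f) via R0 from cites(h,f)
round 1: derive conn(i,b) via R0 from cites(i,b)
round 1: derive conn(i,i) via R0 from cites(i,i)
round 1: derive conn(i,j) via R0 from cites(i,j)
round 1: derive conn(j,c) via R0 from cites(j,c)
round 1: derive conn(j,f) via R0 from cites(j,f)
round 1: derive conn(j,g) via R0 from cites(j,g)
round 2: derive conn(b,i) via R1 from conn(b,f), cites(f,i)
round 2: derive conn(c,f) via R1 from conn(c,b), cites(b,f)
round 2: derive conn(d,f) via R1 from conn(d,b), cites(b,f)
round 2: derive conn(f,b) via R1 from conn(f,i), cites(i,b)
round 2: derive conn(f,j) via R1 from conn(f,i), cites(i,j)
round 2: derive conn(h,i) via R1 from conn(h,f), cites(f,i)
round 2: derive conn(i,c) via R1 from conn(i,j), cites(j,c)
round 2: derive conn(i,f) via R1 from conn(i,b), cites(b,f)
round 2: derive conn(i,g) via R1 from conn(i,j), cites(j,g)
round 2: derive conn(j,b) via R1 from conn(j,c), cites(c,b)
round 2: derive conn(j,e) via R1 from conn(j,g), cites(g,e)
round 2: derive conn(j,i) via R1 from conn(j,f), cites(f,i)
round 3: derive conn(b,b) via R1 from conn(b,i), cites(i,b)
round 3: derive conn(b,j) via R1 from conn(b,i), cites(i,j)
round 3: derive conn(c,i) via R1 from conn(c,f), cites(f,i)
round 3: derive conn(d,i) via R1 from conn(d,f), cites(f,i)
round 3: derive conn(f,c) via R1 from conn(f,j), cites(j,c)
round 3: derive conn(f,f) via R1 from conn(f,b), cites(b,f)
round 3: derive conn(f,g) via R1 from conn(f,j), cites(j,g)
round 3: derive conn(h,j) via R1 from conn(h,i), cites(i,j)
round 3: derive conn(i,e) via R1 from conn(i,g), cites(g,e)
round 3: derive conn(j,j) via R1 from conn(j,i), cites(i,j)
round 4: derive conn(b,c) via R1 from conn(b,j), cites(j,c)
round 4: derive conn(b,g) via R1 from conn(b,j), cites(j,g)
round 4: derive conn(c,j) via R1 from conn(c,i), cites(i,j)
round 4: derive conn(d,j) via R1 from conn(d,i), cites(i,j)
round 4: derive conn(f,e) via R1 from conn(f,g), cites(g,e)
round 4: derive conn(h,c) via R1 from conn(h,j), cites(j,c)
round 4: derive conn(h,g) via R1 from conn(h,j), cites(j,g)
round 5: derive conn(b,e) via R1 from conn(b,g), cites(g,e)
round 5: derive conn(c,c) via R1 from conn(c,j), cites(j,c)
round 5: derive conn(c,g) via R1 from conn(c,j), cites(j,g)
round 5: derive conn(d,c) via R1 from conn(d,j), cites(j,c)
round 5: derive conn(d,g) via R1 from conn(d,j), cites(j,g)
round 5: derive conn(h,e) via R1 from conn(h,g), cites(g,e)
round 6: derive conn(c,e) via R1 from conn(c,g), cites(g,e)

yes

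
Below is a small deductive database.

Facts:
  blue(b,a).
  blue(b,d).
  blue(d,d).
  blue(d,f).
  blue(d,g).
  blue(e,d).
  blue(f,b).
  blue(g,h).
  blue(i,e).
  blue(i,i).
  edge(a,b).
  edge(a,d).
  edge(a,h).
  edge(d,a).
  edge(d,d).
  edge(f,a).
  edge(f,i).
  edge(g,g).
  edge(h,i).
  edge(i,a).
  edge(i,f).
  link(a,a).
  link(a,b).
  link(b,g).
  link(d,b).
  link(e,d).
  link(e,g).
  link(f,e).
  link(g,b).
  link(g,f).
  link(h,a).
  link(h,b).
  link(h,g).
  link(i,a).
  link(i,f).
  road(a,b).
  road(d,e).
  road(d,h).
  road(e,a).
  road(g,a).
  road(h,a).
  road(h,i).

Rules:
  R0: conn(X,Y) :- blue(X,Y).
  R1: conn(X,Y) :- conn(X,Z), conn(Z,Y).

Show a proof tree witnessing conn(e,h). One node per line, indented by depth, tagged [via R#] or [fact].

conn(e,h)  [via R1]
  conn(e,d)  [via R0]
    blue(e,d)  [fact]
  conn(d,h)  [via R1]
    conn(d,g)  [via R0]
      blue(d,g)  [fact]
    conn(g,h)  [via R0]
      blue(g,h)  [fact]

round 1: derive conn(b,a) via R0 from blue(b,a)
round 1: derive conn(b,d) via R0 from blue(b,d)
round 1: derive conn(d,d) via R0 from blue(d,d)
round 1: derive conn(d,f) via R0 from blue(d,f)
round 1: derive conn(d,g) via R0 from blue(d,g)
round 1: derive conn(e,d) via R0 from blue(e,d)
round 1: derive conn(f,b) via R0 from blue(f,b)
round 1: derive conn(g,h) via R0 from blue(g,h)
round 1: derive conn(i,e) via R0 from blue(i,e)
round 1: derive conn(i,i) via R0 from blue(i,i)
round 2: derive conn(b,f) via R1 from conn(b,d), conn(d,f)
round 2: derive conn(b,g) via R1 from conn(b,d), conn(d,g)
round 2: derive conn(d,b) via R1 from conn(d,f), conn(f,b)
round 2: derive conn(d,h) via R1 from conn(d,g), conn(g,h)
round 2: derive conn(e,f) via R1 from conn(e,d), conn(d,f)
round 2: derive conn(e,g) via R1 from conn(e,d), conn(d,g)
round 2: derive conn(f,a) via R1 from conn(f,b), conn(b,a)
round 2: derive conn(f,d) via R1 from conn(f,b), conn(b,d)
round 2: derive conn(i,d) via R1 from conn(i,e), conn(e,d)
round 3: derive conn(b,b) via R1 from conn(b,d), conn(d,b)
round 3: derive conn(b,h) via R1 from conn(b,d), conn(d,h)
round 3: derive conn(d,a) via R1 from conn(d,b), conn(b,a)
round 3: derive conn(e,a) via R1 from conn(e,f), conn(f,a)
round 3: derive conn(e,b) via R1 from conn(e,d), conn(d,b)
round 3: derive conn(e,h) via R1 from conn(e,d), conn(d,h)
round 3: derive conn(f,f) via R1 from conn(f,b), conn(b,f)
round 3: derive conn(f,g) via R1 from conn(f,b), conn(b,g)
round 3: derive conn(f,h) via R1 from conn(f,d), conn(d,h)
round 3: derive conn(i,b) via R1 from conn(i,d), conn(d,b)
round 3: derive conn(i,f) via R1 from conn(i,d), conn(d,f)
round 3: derive conn(i,g) via R1 from conn(i,d), conn(d,g)
round 3: derive conn(i,h) via R1 from conn(i,d), conn(d,h)
round 4: derive conn(i,a) via R1 from conn(i,b), conn(b,a)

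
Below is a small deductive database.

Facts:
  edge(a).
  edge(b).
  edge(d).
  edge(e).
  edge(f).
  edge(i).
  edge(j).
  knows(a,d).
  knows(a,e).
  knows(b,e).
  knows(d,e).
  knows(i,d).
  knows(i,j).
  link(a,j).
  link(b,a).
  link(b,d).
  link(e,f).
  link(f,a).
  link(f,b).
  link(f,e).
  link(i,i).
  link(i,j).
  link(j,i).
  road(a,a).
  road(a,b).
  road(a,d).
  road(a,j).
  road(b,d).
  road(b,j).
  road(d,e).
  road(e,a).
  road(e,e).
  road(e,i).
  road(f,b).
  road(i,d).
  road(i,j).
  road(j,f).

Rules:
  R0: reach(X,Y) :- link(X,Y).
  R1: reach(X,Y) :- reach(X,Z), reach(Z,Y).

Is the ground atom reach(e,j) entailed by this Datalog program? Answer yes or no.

round 1: derive reach(a,j) via R0 from link(a,j)
round 1: derive reach(b,a) via R0 from link(b,a)
round 1: derive reach(b,d) via R0 from link(b,d)
round 1: derive reach(e,f) via R0 from link(e,f)
round 1: derive reach(f,a) via R0 from link(f,a)
round 1: derive reach(f,b) via R0 from link(f,b)
round 1: derive reach(f,e) via R0 from link(f,e)
round 1: derive reach(i,i) via R0 from link(i,i)
round 1: derive reach(i,j) via R0 from link(i,j)
round 1: derive reach(j,i) via R0 from link(j,i)
round 2: derive reach(a,i) via R1 from reach(a,j), reach(j,i)
round 2: derive reach(b,j) via R1 from reach(b,a), reach(a,j)
round 2: derive reach(e,a) via R1 from reach(e,f), reach(f,a)
round 2: derive reach(e,b) via R1 from reach(e,f), reach(f,b)
round 2: derive reach(e,e) via R1 from reach(e,f), reach(f,e)
round 2: derive reach(f,d) via R1 from reach(f,b), reach(b,d)
round 2: derive reach(f,f) via R1 from reach(f,e), reach(e,f)
round 2: derive reach(f,j) via R1 from reach(f,a), reach(a,j)
round 2: derive reach(j,j) via R1 from reach(j,i), reach(i,j)
round 3: derive reach(b,i) via R1 from reach(b,a), reach(a,i)
round 3: derive reach(e,d) via R1 from reach(e,b), reach(b,d)
round 3: derive reach(e,i) via R1 from reach(e,a), reach(a,i)
round 3: derive reach(e,j) via R1 from reach(e,a), reach(a,j)
round 3: derive reach(f,i) via R1 from reach(f,a), reach(a,i)

yes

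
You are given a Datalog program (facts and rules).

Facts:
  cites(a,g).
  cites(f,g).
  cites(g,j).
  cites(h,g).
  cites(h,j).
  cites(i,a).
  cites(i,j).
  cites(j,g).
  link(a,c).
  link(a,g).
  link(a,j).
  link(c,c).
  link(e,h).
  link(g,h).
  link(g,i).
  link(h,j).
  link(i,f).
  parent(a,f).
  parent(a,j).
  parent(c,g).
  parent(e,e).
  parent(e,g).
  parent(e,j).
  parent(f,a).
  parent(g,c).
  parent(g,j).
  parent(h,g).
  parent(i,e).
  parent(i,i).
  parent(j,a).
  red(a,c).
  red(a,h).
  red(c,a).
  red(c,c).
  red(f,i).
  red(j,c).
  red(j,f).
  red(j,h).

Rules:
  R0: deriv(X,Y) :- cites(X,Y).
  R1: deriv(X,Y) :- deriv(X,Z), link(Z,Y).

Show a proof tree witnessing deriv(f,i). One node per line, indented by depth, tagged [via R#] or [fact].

deriv(f,i)  [via R1]
  deriv(f,g)  [via R0]
    cites(f,g)  [fact]
  link(g,i)  [fact]

round 1: derive deriv(a,g) via R0 from cites(a,g)
round 1: derive deriv(f,g) via R0 from cites(f,g)
round 1: derive deriv(g,j) via R0 from cites(g,j)
round 1: derive deriv(h,g) via R0 from cites(h,g)
round 1: derive deriv(h,j) via R0 from cites(h,j)
round 1: derive deriv(i,a) via R0 from cites(i,a)
round 1: derive deriv(i,j) via R0 from cites(i,j)
round 1: derive deriv(j,g) via R0 from cites(j,g)
round 2: derive deriv(a,h) via R1 from deriv(a,g), link(g,h)
round 2: derive deriv(a,i) via R1 from deriv(a,g), link(g,i)
round 2: derive deriv(f,h) via R1 from deriv(f,g), link(g,h)
round 2: derive deriv(f,i) via R1 from deriv(f,g), link(g,i)
round 2: derive deriv(h,h) via R1 from deriv(h,g), link(g,h)
round 2: derive deriv(h,i) via R1 from deriv(h,g), link(g,i)
round 2: derive deriv(i,c) via R1 from deriv(i,a), link(a,c)
round 2: derive deriv(i,g) via R1 from deriv(i,a), link(a,g)
round 2: derive deriv(j,h) via R1 from deriv(j,g), link(g,h)
round 2: derive deriv(j,i) via R1 from deriv(j,g), link(g,i)
round 3: derive deriv(a,f) via R1 from deriv(a,i), link(i,f)
round 3: derive deriv(a,j) via R1 from deriv(a,h), link(h,j)
round 3: derive deriv(f,f) via R1 from deriv(f,i), link(i,f)
round 3: derive deriv(f,j) via R1 from deriv(f,h), link(h,j)
round 3: derive deriv(h,f) via R1 from deriv(h,i), link(i,f)
round 3: derive deriv(i,h) via R1 from deriv(i,g), link(g,h)
round 3: derive deriv(i,i) via R1 from deriv(i,g), link(g,i)
round 3: derive deriv(j,f) via R1 from deriv(j,i), link(i,f)
round 3: derive deriv(j,j) via R1 from deriv(j,h), link(h,j)
round 4: derive deriv(i,f) via R1 from deriv(i,i), link(i,f)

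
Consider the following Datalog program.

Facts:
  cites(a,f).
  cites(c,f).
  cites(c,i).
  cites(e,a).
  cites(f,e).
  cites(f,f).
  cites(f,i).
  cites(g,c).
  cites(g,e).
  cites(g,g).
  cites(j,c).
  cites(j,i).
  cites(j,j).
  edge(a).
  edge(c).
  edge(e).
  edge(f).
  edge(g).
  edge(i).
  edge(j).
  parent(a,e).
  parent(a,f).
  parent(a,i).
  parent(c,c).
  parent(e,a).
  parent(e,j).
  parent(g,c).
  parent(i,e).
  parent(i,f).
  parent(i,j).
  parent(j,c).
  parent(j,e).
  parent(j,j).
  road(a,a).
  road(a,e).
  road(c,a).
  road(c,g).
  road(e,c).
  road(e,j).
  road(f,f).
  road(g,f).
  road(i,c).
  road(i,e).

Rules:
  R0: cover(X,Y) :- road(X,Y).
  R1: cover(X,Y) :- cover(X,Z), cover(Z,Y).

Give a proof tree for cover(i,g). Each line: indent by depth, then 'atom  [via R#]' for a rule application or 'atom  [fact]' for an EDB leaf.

cover(i,g)  [via R1]
  cover(i,c)  [via R0]
    road(i,c)  [fact]
  cover(c,g)  [via R0]
    road(c,g)  [fact]

round 1: derive cover(a,a) via R0 from road(a,a)
round 1: derive cover(a,e) via R0 from road(a,e)
round 1: derive cover(c,a) via R0 from road(c,a)
round 1: derive cover(c,g) via R0 from road(c,g)
round 1: derive cover(e,c) via R0 from road(e,c)
round 1: derive cover(e,j) via R0 from road(e,j)
round 1: derive cover(f,f) via R0 from road(f,f)
round 1: derive cover(g,f) via R0 from road(g,f)
round 1: derive cover(i,c) via R0 from road(i,c)
round 1: derive cover(i,e) via R0 from road(i,e)
round 2: derive cover(a,c) via R1 from cover(a,e), cover(e,c)
round 2: derive cover(a,j) via R1 from cover(a,e), cover(e,j)
round 2: derive cover(c,e) via R1 from cover(c,a), cover(a,e)
round 2: derive cover(c,f) via R1 from cover(c,g), cover(g,f)
round 2: derive cover(e,a) via R1 from cover(e,c), cover(c,a)
round 2: derive cover(e,g) via R1 from cover(e,c), cover(c,g)
round 2: derive cover(i,a) via R1 from cover(i,c), cover(c,a)
round 2: derive cover(i,g) via R1 from cover(i,c), cover(c,g)
round 2: derive cover(i,j) via R1 from cover(i,e), cover(e,j)
round 3: derive cover(a,f) via R1 from cover(a,c), cover(c,f)
round 3: derive cover(a,g) via R1 from cover(a,c), cover(c,g)
round 3: derive cover(c,c) via R1 from cover(c,a), cover(a,c)
round 3: derive cover(c,j) via R1 from cover(c,a), cover(a,j)
round 3: derive cover(e,e) via R1 from cover(e,a), cover(a,e)
round 3: derive cover(e,f) via R1 from cover(e,c), cover(c,f)
round 3: derive cover(i,f) via R1 from cover(i,c), cover(c,f)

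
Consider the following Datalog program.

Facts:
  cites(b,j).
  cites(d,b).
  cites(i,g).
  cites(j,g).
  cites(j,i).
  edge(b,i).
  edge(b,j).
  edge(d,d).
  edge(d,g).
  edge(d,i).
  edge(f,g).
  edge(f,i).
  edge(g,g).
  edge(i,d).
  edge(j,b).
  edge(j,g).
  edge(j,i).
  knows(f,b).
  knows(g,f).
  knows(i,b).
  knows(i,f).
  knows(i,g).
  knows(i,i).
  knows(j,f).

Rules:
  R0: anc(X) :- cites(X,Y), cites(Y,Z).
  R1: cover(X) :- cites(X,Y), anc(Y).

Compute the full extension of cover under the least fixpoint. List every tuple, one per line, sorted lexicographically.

round 1: derive anc(b) via R0 from cites(b,j), cites(j,g)
round 1: derive anc(d) via R0 from cites(d,b), cites(b,j)
round 1: derive anc(j) via R0 from cites(j,i), cites(i,g)
round 2: derive cover(b) via R1 from cites(b,j), anc(j)
round 2: derive cover(d) via R1 from cites(d,b), anc(b)

cover(b)
cover(d)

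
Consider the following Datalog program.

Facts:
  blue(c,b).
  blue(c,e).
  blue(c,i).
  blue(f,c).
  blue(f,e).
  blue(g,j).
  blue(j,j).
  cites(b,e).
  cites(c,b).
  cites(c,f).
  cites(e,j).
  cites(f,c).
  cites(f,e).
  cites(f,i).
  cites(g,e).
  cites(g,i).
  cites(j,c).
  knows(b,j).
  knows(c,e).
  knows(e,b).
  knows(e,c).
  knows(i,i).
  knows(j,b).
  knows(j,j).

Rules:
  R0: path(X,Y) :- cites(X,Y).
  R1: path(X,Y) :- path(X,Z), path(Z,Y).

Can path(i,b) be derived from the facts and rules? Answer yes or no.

round 1: derive path(b,e) via R0 from cites(b,e)
round 1: derive path(c,b) via R0 from cites(c,b)
round 1: derive path(c,f) via R0 from cites(c,f)
round 1: derive path(e,j) via R0 from cites(e,j)
round 1: derive path(f,c) via R0 from cites(f,c)
round 1: derive path(f,e) via R0 from cites(f,e)
round 1: derive path(f,i) via R0 from cites(f,i)
round 1: derive path(g,e) via R0 from cites(g,e)
round 1: derive path(g,i) via R0 from cites(g,i)
round 1: derive path(j,c) via R0 from cites(j,c)
round 2: derive path(b,j) via R1 from path(b,e), path(e,j)
round 2: derive path(c,c) via R1 from path(c,f), path(f,c)
round 2: derive path(c,e) via R1 from path(c,b), path(b,e)
round 2: derive path(c,i) via R1 from path(c,f), path(f,i)
round 2: derive path(e,c) via R1 from path(e,j), path(j,c)
round 2: derive path(f,b) via R1 from path(f,c), path(c,b)
round 2: derive path(f,f) via R1 from path(f,c), path(c,f)
round 2: derive path(f,j) via R1 from path(f,e), path(e,j)
round 2: derive path(g,j) via R1 from path(g,e), path(e,j)
round 2: derive path(j,b) via R1 from path(j,c), path(c,b)
round 2: derive path(j,f) via R1 from path(j,c), path(c,f)
round 3: derive path(b,b) via R1 from path(b,j), path(j,b)
round 3: derive path(b,c) via R1 from path(b,e), path(e,c)
round 3: derive path(b,f) via R1 from path(b,j), path(j,f)
round 3: derive path(c,j) via R1 from path(c,b), path(b,j)
round 3: derive path(e,b) via R1 from path(e,c), path(c,b)
round 3: derive path(e,e) via R1 from path(e,c), path(c,e)
round 3: derive path(e,f) via R1 from path(e,c), path(c,f)
round 3: derive path(e,i) via R1 from path(e,c), path(c,i)
round 3: derive path(g,b) via R1 from path(g,j), path(j,b)
round 3: derive path(g,c) via R1 from path(g,e), path(e,c)
round 3: derive path(g,f) via R1 from path(g,j), path(j,f)
round 3: derive path(j,e) via R1 from path(j,b), path(b,e)
round 3: derive path(j,i) via R1 from path(j,c), path(c,i)
round 3: derive path(j,j) via R1 from path(j,b), path(b,j)
round 4: derive path(b,i) via R1 from path(b,c), path(c,i)

no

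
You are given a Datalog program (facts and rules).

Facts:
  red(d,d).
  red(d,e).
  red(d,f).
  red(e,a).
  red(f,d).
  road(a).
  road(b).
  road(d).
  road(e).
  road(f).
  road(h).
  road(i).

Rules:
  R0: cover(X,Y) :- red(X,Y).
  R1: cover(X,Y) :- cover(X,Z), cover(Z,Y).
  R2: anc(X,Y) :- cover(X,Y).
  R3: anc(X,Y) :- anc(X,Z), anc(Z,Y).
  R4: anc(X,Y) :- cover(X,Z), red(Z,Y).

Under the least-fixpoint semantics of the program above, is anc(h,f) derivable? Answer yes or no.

round 1: derive cover(d,d) via R0 from red(d,d)
round 1: derive cover(d,e) via R0 from red(d,e)
round 1: derive cover(d,f) via R0 from red(d,f)
round 1: derive cover(e,a) via R0 from red(e,a)
round 1: derive cover(f,d) via R0 from red(f,d)
round 2: derive cover(d,a) via R1 from cover(d,e), cover(e,a)
round 2: derive cover(f,e) via R1 from cover(f,d), cover(d,e)
round 2: derive cover(f,f) via R1 from cover(f,d), cover(d,f)
round 2: derive anc(d,d) via R2 from cover(d,d)
round 2: derive anc(d,e) via R2 from cover(d,e)
round 2: derive anc(d,f) via R2 from cover(d,f)
round 2: derive anc(e,a) via R2 from cover(e,a)
round 2: derive anc(f,d) via R2 from cover(f,d)
round 2: derive anc(d,a) via R4 from cover(d,e), red(e,a)
round 2: derive anc(f,e) via R4 from cover(f,d), red(d,e)
round 2: derive anc(f,f) via R4 from cover(f,d), red(d,f)
round 3: derive cover(f,a) via R1 from cover(f,d), cover(d,a)
round 3: derive anc(f,a) via R3 from anc(f,d), anc(d,a)

no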